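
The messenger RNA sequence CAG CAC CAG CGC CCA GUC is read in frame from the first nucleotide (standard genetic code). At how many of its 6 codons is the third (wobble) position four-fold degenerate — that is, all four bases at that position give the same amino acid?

3

Codon 1 CAG (Gln): third position 2-fold.
Codon 2 CAC (His): third position 2-fold.
Codon 3 CAG (Gln): third position 2-fold.
Codon 4 CGC (Arg): third position 4-fold.
Codon 5 CCA (Pro): third position 4-fold.
Codon 6 GUC (Val): third position 4-fold.
Four-fold degenerate third positions: 3.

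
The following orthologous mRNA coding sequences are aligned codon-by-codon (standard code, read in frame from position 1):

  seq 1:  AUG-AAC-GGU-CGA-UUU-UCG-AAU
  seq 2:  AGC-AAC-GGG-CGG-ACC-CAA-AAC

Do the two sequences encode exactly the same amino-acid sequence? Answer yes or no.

Codon 1: AUG Met / AGC Ser — nonsynonymous.
Codon 2: AAC Asn / AAC Asn — identical.
Codon 3: GGU Gly / GGG Gly — synonymous.
Codon 4: CGA Arg / CGG Arg — synonymous.
Codon 5: UUU Phe / ACC Thr — nonsynonymous.
Codon 6: UCG Ser / CAA Gln — nonsynonymous.
Codon 7: AAU Asn / AAC Asn — synonymous.
Nonsynonymous differences: 3 → different protein.

no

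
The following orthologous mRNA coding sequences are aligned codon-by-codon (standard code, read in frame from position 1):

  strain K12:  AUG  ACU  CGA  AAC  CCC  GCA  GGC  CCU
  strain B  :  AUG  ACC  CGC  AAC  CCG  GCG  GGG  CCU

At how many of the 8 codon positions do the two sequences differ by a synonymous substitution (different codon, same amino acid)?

Codon 1: AUG Met / AUG Met — identical.
Codon 2: ACU Thr / ACC Thr — synonymous.
Codon 3: CGA Arg / CGC Arg — synonymous.
Codon 4: AAC Asn / AAC Asn — identical.
Codon 5: CCC Pro / CCG Pro — synonymous.
Codon 6: GCA Ala / GCG Ala — synonymous.
Codon 7: GGC Gly / GGG Gly — synonymous.
Codon 8: CCU Pro / CCU Pro — identical.
Synonymous differences: 5.

5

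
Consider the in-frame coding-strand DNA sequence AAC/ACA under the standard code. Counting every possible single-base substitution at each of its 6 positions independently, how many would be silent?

4

Codon 1 (AAC, Asn): 1 synonymous substitution.
Codon 2 (ACA, Thr): 3 synonymous substitutions.
Total: 1 + 3 = 4.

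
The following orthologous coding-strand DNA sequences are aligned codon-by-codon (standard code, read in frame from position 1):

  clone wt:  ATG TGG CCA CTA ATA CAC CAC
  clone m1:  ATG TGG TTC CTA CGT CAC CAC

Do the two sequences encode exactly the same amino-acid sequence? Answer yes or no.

Codon 1: ATG Met / ATG Met — identical.
Codon 2: TGG Trp / TGG Trp — identical.
Codon 3: CCA Pro / TTC Phe — nonsynonymous.
Codon 4: CTA Leu / CTA Leu — identical.
Codon 5: ATA Ile / CGT Arg — nonsynonymous.
Codon 6: CAC His / CAC His — identical.
Codon 7: CAC His / CAC His — identical.
Nonsynonymous differences: 2 → different protein.

no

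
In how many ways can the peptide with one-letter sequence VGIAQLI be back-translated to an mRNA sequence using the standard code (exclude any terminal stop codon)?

Val: 4 codons.
Gly: 4 codons.
Ile: 3 codons.
Ala: 4 codons.
Gln: 2 codons.
Leu: 6 codons.
Ile: 3 codons.
4 × 4 × 3 × 4 × 2 × 6 × 3 = 6912.

6912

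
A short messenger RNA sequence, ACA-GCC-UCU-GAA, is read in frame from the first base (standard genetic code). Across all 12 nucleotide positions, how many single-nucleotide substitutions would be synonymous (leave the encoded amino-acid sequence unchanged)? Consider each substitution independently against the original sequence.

10

Codon 1 (ACA, Thr): 3 synonymous substitutions.
Codon 2 (GCC, Ala): 3 synonymous substitutions.
Codon 3 (UCU, Ser): 3 synonymous substitutions.
Codon 4 (GAA, Glu): 1 synonymous substitution.
Total: 3 + 3 + 3 + 1 = 10.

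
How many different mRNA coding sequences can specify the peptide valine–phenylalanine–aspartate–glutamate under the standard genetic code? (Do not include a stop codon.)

Val: 4 codons.
Phe: 2 codons.
Asp: 2 codons.
Glu: 2 codons.
4 × 2 × 2 × 2 = 32.

32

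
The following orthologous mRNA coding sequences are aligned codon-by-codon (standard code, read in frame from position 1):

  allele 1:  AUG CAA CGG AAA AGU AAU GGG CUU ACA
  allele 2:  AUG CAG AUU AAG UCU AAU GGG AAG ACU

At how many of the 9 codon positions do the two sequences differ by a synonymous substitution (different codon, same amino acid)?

Codon 1: AUG Met / AUG Met — identical.
Codon 2: CAA Gln / CAG Gln — synonymous.
Codon 3: CGG Arg / AUU Ile — nonsynonymous.
Codon 4: AAA Lys / AAG Lys — synonymous.
Codon 5: AGU Ser / UCU Ser — synonymous.
Codon 6: AAU Asn / AAU Asn — identical.
Codon 7: GGG Gly / GGG Gly — identical.
Codon 8: CUU Leu / AAG Lys — nonsynonymous.
Codon 9: ACA Thr / ACU Thr — synonymous.
Synonymous differences: 4.

4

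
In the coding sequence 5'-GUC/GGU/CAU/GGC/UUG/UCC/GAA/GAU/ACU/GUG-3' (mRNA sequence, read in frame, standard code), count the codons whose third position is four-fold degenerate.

Codon 1 GUC (Val): third position 4-fold.
Codon 2 GGU (Gly): third position 4-fold.
Codon 3 CAU (His): third position 2-fold.
Codon 4 GGC (Gly): third position 4-fold.
Codon 5 UUG (Leu): third position 2-fold.
Codon 6 UCC (Ser): third position 4-fold.
Codon 7 GAA (Glu): third position 2-fold.
Codon 8 GAU (Asp): third position 2-fold.
Codon 9 ACU (Thr): third position 4-fold.
Codon 10 GUG (Val): third position 4-fold.
Four-fold degenerate third positions: 6.

6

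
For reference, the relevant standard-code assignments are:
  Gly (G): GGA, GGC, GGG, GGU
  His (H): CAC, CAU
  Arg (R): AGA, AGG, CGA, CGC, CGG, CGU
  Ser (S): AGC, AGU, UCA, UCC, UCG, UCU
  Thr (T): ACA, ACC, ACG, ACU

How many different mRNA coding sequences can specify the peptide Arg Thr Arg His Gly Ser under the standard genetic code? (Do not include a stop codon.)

Arg: 6 codons.
Thr: 4 codons.
Arg: 6 codons.
His: 2 codons.
Gly: 4 codons.
Ser: 6 codons.
6 × 4 × 6 × 2 × 4 × 6 = 6912.

6912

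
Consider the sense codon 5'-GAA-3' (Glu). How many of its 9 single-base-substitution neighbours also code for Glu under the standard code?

Position 1: none → 0 synonymous.
Position 2: none → 0 synonymous.
Position 3: GAG → 1 synonymous.
Total: 0 + 0 + 1 = 1.

1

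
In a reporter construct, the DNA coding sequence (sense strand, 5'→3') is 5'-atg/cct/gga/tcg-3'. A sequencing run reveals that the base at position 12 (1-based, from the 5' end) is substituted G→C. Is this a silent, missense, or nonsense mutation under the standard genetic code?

silent

Position 12 falls in codon 4: TCG → Ser.
After the substitution the codon is TCC → Ser.
Both encode Ser, so the change is synonymous.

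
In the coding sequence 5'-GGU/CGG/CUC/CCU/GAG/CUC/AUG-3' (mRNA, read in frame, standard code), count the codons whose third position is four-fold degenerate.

Codon 1 GGU (Gly): third position 4-fold.
Codon 2 CGG (Arg): third position 4-fold.
Codon 3 CUC (Leu): third position 4-fold.
Codon 4 CCU (Pro): third position 4-fold.
Codon 5 GAG (Glu): third position 2-fold.
Codon 6 CUC (Leu): third position 4-fold.
Codon 7 AUG (Met): third position 1-fold.
Four-fold degenerate third positions: 5.

5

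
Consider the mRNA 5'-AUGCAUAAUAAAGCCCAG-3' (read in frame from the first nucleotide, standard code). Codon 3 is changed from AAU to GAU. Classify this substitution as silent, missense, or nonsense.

Position 7 falls in codon 3: AAU → Asn.
After the substitution the codon is GAU → Asp.
Asn ≠ Asp, so this is a missense mutation.

missense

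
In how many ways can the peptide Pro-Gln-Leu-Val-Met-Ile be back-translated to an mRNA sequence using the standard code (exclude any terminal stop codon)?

Pro: 4 codons.
Gln: 2 codons.
Leu: 6 codons.
Val: 4 codons.
Met: 1 codon.
Ile: 3 codons.
4 × 2 × 6 × 4 × 1 × 3 = 576.

576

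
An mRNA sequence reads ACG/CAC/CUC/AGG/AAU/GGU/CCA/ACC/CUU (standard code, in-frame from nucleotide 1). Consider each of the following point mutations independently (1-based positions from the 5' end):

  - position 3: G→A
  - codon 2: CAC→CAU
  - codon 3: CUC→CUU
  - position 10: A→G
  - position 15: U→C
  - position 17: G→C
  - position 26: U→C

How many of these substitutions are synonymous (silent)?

Codon 1: ACG (Thr) → ACA (Thr) — synonymous.
Codon 2: CAC (His) → CAU (His) — synonymous.
Codon 3: CUC (Leu) → CUU (Leu) — synonymous.
Codon 4: AGG (Arg) → GGG (Gly) — missense.
Codon 5: AAU (Asn) → AAC (Asn) — synonymous.
Codon 6: GGU (Gly) → GCU (Ala) — missense.
Codon 9: CUU (Leu) → CCU (Pro) — missense.
Synonymous: 4 of 7.

4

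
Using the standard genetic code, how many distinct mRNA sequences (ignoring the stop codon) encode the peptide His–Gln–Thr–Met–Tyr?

His: 2 codons.
Gln: 2 codons.
Thr: 4 codons.
Met: 1 codon.
Tyr: 2 codons.
2 × 2 × 4 × 1 × 2 = 32.

32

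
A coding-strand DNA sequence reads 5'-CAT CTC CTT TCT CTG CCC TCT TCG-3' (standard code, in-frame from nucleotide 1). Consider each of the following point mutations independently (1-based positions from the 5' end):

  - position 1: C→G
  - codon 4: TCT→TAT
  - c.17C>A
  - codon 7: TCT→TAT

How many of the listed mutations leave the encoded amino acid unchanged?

0

Codon 1: CAT (His) → GAT (Asp) — missense.
Codon 4: TCT (Ser) → TAT (Tyr) — missense.
Codon 6: CCC (Pro) → CAC (His) — missense.
Codon 7: TCT (Ser) → TAT (Tyr) — missense.
Synonymous: 0 of 4.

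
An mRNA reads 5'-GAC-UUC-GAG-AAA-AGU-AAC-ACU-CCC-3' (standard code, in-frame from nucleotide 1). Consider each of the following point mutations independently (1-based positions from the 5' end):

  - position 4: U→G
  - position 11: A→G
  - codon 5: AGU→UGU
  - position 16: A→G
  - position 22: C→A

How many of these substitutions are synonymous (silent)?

0

Codon 2: UUC (Phe) → GUC (Val) — missense.
Codon 4: AAA (Lys) → AGA (Arg) — missense.
Codon 5: AGU (Ser) → UGU (Cys) — missense.
Codon 6: AAC (Asn) → GAC (Asp) — missense.
Codon 8: CCC (Pro) → ACC (Thr) — missense.
Synonymous: 0 of 5.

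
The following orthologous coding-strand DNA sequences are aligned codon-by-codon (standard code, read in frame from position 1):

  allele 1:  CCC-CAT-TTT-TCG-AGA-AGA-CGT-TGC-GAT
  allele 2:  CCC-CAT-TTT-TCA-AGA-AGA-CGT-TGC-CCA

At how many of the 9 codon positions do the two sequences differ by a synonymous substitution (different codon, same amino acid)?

1

Codon 1: CCC Pro / CCC Pro — identical.
Codon 2: CAT His / CAT His — identical.
Codon 3: TTT Phe / TTT Phe — identical.
Codon 4: TCG Ser / TCA Ser — synonymous.
Codon 5: AGA Arg / AGA Arg — identical.
Codon 6: AGA Arg / AGA Arg — identical.
Codon 7: CGT Arg / CGT Arg — identical.
Codon 8: TGC Cys / TGC Cys — identical.
Codon 9: GAT Asp / CCA Pro — nonsynonymous.
Synonymous differences: 1.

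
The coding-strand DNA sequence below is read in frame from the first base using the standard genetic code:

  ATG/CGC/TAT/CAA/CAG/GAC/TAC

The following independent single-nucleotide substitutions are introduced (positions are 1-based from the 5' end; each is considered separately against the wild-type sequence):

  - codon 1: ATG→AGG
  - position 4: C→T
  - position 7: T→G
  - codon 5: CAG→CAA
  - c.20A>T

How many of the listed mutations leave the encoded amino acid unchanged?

Codon 1: ATG (Met) → AGG (Arg) — missense.
Codon 2: CGC (Arg) → TGC (Cys) — missense.
Codon 3: TAT (Tyr) → GAT (Asp) — missense.
Codon 5: CAG (Gln) → CAA (Gln) — synonymous.
Codon 7: TAC (Tyr) → TTC (Phe) — missense.
Synonymous: 1 of 5.

1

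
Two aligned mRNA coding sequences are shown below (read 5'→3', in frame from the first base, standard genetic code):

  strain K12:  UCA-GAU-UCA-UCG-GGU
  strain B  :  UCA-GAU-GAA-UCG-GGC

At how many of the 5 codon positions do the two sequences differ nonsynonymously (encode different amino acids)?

1

Codon 1: UCA Ser / UCA Ser — identical.
Codon 2: GAU Asp / GAU Asp — identical.
Codon 3: UCA Ser / GAA Glu — nonsynonymous.
Codon 4: UCG Ser / UCG Ser — identical.
Codon 5: GGU Gly / GGC Gly — synonymous.
Nonsynonymous differences: 1.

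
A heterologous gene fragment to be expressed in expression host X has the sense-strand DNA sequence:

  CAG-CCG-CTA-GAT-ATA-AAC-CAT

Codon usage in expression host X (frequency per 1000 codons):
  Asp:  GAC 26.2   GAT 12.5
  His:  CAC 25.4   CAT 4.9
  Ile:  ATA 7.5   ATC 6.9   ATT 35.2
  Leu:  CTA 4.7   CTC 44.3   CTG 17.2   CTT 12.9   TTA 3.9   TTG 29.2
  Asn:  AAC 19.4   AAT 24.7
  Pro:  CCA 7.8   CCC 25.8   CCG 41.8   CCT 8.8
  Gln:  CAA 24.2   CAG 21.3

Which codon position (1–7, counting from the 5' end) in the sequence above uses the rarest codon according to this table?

Codon 1 CAG (Gln): 21.3 per 1000.
Codon 2 CCG (Pro): 41.8 per 1000.
Codon 3 CTA (Leu): 4.7 per 1000.
Codon 4 GAT (Asp): 12.5 per 1000.
Codon 5 ATA (Ile): 7.5 per 1000.
Codon 6 AAC (Asn): 19.4 per 1000.
Codon 7 CAT (His): 4.9 per 1000.
Lowest frequency is 4.7 at codon 3.

3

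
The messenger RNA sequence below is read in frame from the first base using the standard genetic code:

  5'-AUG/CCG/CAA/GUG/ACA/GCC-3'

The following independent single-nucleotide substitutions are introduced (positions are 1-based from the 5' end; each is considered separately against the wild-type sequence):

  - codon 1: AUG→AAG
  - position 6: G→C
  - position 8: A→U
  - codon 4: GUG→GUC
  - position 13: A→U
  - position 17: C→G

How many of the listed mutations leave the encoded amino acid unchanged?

Codon 1: AUG (Met) → AAG (Lys) — missense.
Codon 2: CCG (Pro) → CCC (Pro) — synonymous.
Codon 3: CAA (Gln) → CUA (Leu) — missense.
Codon 4: GUG (Val) → GUC (Val) — synonymous.
Codon 5: ACA (Thr) → UCA (Ser) — missense.
Codon 6: GCC (Ala) → GGC (Gly) — missense.
Synonymous: 2 of 6.

2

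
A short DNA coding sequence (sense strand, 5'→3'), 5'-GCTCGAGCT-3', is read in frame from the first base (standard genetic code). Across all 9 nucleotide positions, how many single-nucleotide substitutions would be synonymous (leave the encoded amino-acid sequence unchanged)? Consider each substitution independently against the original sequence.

10

Codon 1 (GCT, Ala): 3 synonymous substitutions.
Codon 2 (CGA, Arg): 4 synonymous substitutions.
Codon 3 (GCT, Ala): 3 synonymous substitutions.
Total: 3 + 4 + 3 = 10.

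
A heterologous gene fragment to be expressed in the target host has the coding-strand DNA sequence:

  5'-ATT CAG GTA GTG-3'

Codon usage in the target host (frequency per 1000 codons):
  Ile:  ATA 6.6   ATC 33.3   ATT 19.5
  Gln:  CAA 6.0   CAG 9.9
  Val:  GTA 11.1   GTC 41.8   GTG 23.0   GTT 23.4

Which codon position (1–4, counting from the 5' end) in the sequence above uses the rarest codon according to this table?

Codon 1 ATT (Ile): 19.5 per 1000.
Codon 2 CAG (Gln): 9.9 per 1000.
Codon 3 GTA (Val): 11.1 per 1000.
Codon 4 GTG (Val): 23.0 per 1000.
Lowest frequency is 9.9 at codon 2.

2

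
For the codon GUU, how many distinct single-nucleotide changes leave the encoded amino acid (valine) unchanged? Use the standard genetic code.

3

Position 1: none → 0 synonymous.
Position 2: none → 0 synonymous.
Position 3: GUC, GUA, GUG → 3 synonymous.
Total: 0 + 0 + 3 = 3.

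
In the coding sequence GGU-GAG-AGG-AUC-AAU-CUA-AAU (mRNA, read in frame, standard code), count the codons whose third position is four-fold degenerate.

Codon 1 GGU (Gly): third position 4-fold.
Codon 2 GAG (Glu): third position 2-fold.
Codon 3 AGG (Arg): third position 2-fold.
Codon 4 AUC (Ile): third position 3-fold.
Codon 5 AAU (Asn): third position 2-fold.
Codon 6 CUA (Leu): third position 4-fold.
Codon 7 AAU (Asn): third position 2-fold.
Four-fold degenerate third positions: 2.

2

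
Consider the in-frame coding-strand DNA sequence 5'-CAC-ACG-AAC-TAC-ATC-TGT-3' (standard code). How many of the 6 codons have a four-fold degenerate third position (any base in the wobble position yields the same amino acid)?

Codon 1 CAC (His): third position 2-fold.
Codon 2 ACG (Thr): third position 4-fold.
Codon 3 AAC (Asn): third position 2-fold.
Codon 4 TAC (Tyr): third position 2-fold.
Codon 5 ATC (Ile): third position 3-fold.
Codon 6 TGT (Cys): third position 2-fold.
Four-fold degenerate third positions: 1.

1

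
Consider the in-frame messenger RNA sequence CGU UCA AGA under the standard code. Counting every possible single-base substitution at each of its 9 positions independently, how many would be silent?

Codon 1 (CGU, Arg): 3 synonymous substitutions.
Codon 2 (UCA, Ser): 3 synonymous substitutions.
Codon 3 (AGA, Arg): 2 synonymous substitutions.
Total: 3 + 3 + 2 = 8.

8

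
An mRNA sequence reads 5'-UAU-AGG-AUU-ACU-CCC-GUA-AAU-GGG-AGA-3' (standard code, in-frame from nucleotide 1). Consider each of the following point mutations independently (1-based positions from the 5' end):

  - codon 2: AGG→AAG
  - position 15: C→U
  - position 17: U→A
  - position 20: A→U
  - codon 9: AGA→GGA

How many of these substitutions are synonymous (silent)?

Codon 2: AGG (Arg) → AAG (Lys) — missense.
Codon 5: CCC (Pro) → CCU (Pro) — synonymous.
Codon 6: GUA (Val) → GAA (Glu) — missense.
Codon 7: AAU (Asn) → AUU (Ile) — missense.
Codon 9: AGA (Arg) → GGA (Gly) — missense.
Synonymous: 1 of 5.

1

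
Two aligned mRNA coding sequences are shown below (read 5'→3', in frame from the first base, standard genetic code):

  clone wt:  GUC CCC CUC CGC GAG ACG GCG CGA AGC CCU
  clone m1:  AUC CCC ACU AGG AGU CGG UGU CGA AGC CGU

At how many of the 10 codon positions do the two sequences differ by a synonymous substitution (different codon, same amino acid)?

1

Codon 1: GUC Val / AUC Ile — nonsynonymous.
Codon 2: CCC Pro / CCC Pro — identical.
Codon 3: CUC Leu / ACU Thr — nonsynonymous.
Codon 4: CGC Arg / AGG Arg — synonymous.
Codon 5: GAG Glu / AGU Ser — nonsynonymous.
Codon 6: ACG Thr / CGG Arg — nonsynonymous.
Codon 7: GCG Ala / UGU Cys — nonsynonymous.
Codon 8: CGA Arg / CGA Arg — identical.
Codon 9: AGC Ser / AGC Ser — identical.
Codon 10: CCU Pro / CGU Arg — nonsynonymous.
Synonymous differences: 1.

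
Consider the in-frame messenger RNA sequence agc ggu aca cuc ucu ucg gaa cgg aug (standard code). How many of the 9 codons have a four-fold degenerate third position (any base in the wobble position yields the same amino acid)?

Codon 1 AGC (Ser): third position 2-fold.
Codon 2 GGU (Gly): third position 4-fold.
Codon 3 ACA (Thr): third position 4-fold.
Codon 4 CUC (Leu): third position 4-fold.
Codon 5 UCU (Ser): third position 4-fold.
Codon 6 UCG (Ser): third position 4-fold.
Codon 7 GAA (Glu): third position 2-fold.
Codon 8 CGG (Arg): third position 4-fold.
Codon 9 AUG (Met): third position 1-fold.
Four-fold degenerate third positions: 6.

6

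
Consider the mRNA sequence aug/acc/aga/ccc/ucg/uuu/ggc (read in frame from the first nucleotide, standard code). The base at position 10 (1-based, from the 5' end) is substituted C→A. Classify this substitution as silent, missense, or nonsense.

Position 10 falls in codon 4: CCC → Pro.
After the substitution the codon is ACC → Thr.
Pro ≠ Thr, so this is a missense mutation.

missense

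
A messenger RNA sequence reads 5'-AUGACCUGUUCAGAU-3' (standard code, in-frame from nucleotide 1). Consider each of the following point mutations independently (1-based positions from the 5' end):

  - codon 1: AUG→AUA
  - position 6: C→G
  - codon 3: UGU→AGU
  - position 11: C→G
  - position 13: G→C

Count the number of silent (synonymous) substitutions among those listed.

1

Codon 1: AUG (Met) → AUA (Ile) — missense.
Codon 2: ACC (Thr) → ACG (Thr) — synonymous.
Codon 3: UGU (Cys) → AGU (Ser) — missense.
Codon 4: UCA (Ser) → UGA (Stop) — nonsense.
Codon 5: GAU (Asp) → CAU (His) — missense.
Synonymous: 1 of 5.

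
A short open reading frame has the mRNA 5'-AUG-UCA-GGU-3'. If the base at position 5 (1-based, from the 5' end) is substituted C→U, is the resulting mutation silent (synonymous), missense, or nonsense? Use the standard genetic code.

missense

Position 5 falls in codon 2: UCA → Ser.
After the substitution the codon is UUA → Leu.
Ser ≠ Leu, so this is a missense mutation.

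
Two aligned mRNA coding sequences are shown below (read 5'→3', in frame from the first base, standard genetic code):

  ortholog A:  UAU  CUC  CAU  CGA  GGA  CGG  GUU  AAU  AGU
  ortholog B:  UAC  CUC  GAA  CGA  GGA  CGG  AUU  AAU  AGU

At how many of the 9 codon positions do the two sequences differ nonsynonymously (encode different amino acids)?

2

Codon 1: UAU Tyr / UAC Tyr — synonymous.
Codon 2: CUC Leu / CUC Leu — identical.
Codon 3: CAU His / GAA Glu — nonsynonymous.
Codon 4: CGA Arg / CGA Arg — identical.
Codon 5: GGA Gly / GGA Gly — identical.
Codon 6: CGG Arg / CGG Arg — identical.
Codon 7: GUU Val / AUU Ile — nonsynonymous.
Codon 8: AAU Asn / AAU Asn — identical.
Codon 9: AGU Ser / AGU Ser — identical.
Nonsynonymous differences: 2.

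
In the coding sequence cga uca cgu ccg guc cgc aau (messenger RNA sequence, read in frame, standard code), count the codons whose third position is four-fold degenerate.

6

Codon 1 CGA (Arg): third position 4-fold.
Codon 2 UCA (Ser): third position 4-fold.
Codon 3 CGU (Arg): third position 4-fold.
Codon 4 CCG (Pro): third position 4-fold.
Codon 5 GUC (Val): third position 4-fold.
Codon 6 CGC (Arg): third position 4-fold.
Codon 7 AAU (Asn): third position 2-fold.
Four-fold degenerate third positions: 6.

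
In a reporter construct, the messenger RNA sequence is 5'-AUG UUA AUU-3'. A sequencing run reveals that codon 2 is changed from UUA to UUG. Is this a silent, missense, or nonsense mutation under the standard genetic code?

Position 6 falls in codon 2: UUA → Leu.
After the substitution the codon is UUG → Leu.
Both encode Leu, so the change is synonymous.

silent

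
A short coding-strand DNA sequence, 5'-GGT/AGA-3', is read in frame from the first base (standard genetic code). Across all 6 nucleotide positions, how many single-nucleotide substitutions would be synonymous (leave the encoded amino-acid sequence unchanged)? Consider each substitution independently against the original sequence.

5

Codon 1 (GGT, Gly): 3 synonymous substitutions.
Codon 2 (AGA, Arg): 2 synonymous substitutions.
Total: 3 + 2 = 5.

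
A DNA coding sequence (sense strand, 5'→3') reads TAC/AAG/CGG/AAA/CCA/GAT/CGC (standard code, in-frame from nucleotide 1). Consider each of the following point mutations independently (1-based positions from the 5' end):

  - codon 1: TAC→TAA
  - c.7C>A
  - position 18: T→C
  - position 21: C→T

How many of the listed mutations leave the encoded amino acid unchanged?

Codon 1: TAC (Tyr) → TAA (Stop) — nonsense.
Codon 3: CGG (Arg) → AGG (Arg) — synonymous.
Codon 6: GAT (Asp) → GAC (Asp) — synonymous.
Codon 7: CGC (Arg) → CGT (Arg) — synonymous.
Synonymous: 3 of 4.

3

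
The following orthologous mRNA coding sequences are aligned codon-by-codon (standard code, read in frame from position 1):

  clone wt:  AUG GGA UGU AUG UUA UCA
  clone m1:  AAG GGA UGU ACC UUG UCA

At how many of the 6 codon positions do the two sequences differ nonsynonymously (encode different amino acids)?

Codon 1: AUG Met / AAG Lys — nonsynonymous.
Codon 2: GGA Gly / GGA Gly — identical.
Codon 3: UGU Cys / UGU Cys — identical.
Codon 4: AUG Met / ACC Thr — nonsynonymous.
Codon 5: UUA Leu / UUG Leu — synonymous.
Codon 6: UCA Ser / UCA Ser — identical.
Nonsynonymous differences: 2.

2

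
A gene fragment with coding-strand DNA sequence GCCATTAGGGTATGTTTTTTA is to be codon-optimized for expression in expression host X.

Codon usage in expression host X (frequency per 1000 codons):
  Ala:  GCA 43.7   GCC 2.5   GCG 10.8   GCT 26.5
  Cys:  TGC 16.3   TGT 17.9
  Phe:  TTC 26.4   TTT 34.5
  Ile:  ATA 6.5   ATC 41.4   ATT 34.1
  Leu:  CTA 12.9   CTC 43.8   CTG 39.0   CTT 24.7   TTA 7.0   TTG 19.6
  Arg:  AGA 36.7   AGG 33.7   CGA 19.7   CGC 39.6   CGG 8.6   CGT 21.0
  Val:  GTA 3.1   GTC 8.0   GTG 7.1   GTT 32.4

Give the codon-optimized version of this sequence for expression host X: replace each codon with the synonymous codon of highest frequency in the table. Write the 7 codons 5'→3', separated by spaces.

Codon 1 (Ala): best is GCA at 43.7.
Codon 2 (Ile): best is ATC at 41.4.
Codon 3 (Arg): best is CGC at 39.6.
Codon 4 (Val): best is GTT at 32.4.
Codon 5 (Cys): best is TGT at 17.9.
Codon 6 (Phe): best is TTT at 34.5.
Codon 7 (Leu): best is CTC at 43.8.

GCA ATC CGC GTT TGT TTT CTC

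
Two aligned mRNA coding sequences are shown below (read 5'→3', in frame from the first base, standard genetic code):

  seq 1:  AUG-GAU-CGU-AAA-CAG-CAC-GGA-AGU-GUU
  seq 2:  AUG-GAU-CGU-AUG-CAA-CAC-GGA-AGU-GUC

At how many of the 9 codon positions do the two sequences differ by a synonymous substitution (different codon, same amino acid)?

Codon 1: AUG Met / AUG Met — identical.
Codon 2: GAU Asp / GAU Asp — identical.
Codon 3: CGU Arg / CGU Arg — identical.
Codon 4: AAA Lys / AUG Met — nonsynonymous.
Codon 5: CAG Gln / CAA Gln — synonymous.
Codon 6: CAC His / CAC His — identical.
Codon 7: GGA Gly / GGA Gly — identical.
Codon 8: AGU Ser / AGU Ser — identical.
Codon 9: GUU Val / GUC Val — synonymous.
Synonymous differences: 2.

2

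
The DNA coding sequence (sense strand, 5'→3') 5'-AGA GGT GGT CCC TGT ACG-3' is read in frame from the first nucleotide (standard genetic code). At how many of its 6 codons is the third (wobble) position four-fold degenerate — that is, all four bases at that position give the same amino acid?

4

Codon 1 AGA (Arg): third position 2-fold.
Codon 2 GGT (Gly): third position 4-fold.
Codon 3 GGT (Gly): third position 4-fold.
Codon 4 CCC (Pro): third position 4-fold.
Codon 5 TGT (Cys): third position 2-fold.
Codon 6 ACG (Thr): third position 4-fold.
Four-fold degenerate third positions: 4.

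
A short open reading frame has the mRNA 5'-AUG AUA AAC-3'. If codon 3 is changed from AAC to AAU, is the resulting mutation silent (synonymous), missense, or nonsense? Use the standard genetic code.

silent

Position 9 falls in codon 3: AAC → Asn.
After the substitution the codon is AAU → Asn.
Both encode Asn, so the change is synonymous.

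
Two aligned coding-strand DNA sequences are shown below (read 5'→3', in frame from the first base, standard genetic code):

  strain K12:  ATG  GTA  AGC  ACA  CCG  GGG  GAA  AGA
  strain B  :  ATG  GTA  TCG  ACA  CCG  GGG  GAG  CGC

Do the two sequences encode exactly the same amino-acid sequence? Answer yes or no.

yes

Codon 1: ATG Met / ATG Met — identical.
Codon 2: GTA Val / GTA Val — identical.
Codon 3: AGC Ser / TCG Ser — synonymous.
Codon 4: ACA Thr / ACA Thr — identical.
Codon 5: CCG Pro / CCG Pro — identical.
Codon 6: GGG Gly / GGG Gly — identical.
Codon 7: GAA Glu / GAG Glu — synonymous.
Codon 8: AGA Arg / CGC Arg — synonymous.
Nonsynonymous differences: 0 → same protein.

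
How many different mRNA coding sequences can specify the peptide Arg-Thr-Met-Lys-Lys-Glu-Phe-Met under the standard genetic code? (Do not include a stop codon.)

384

Arg: 6 codons.
Thr: 4 codons.
Met: 1 codon.
Lys: 2 codons.
Lys: 2 codons.
Glu: 2 codons.
Phe: 2 codons.
Met: 1 codon.
6 × 4 × 1 × 2 × 2 × 2 × 2 × 1 = 384.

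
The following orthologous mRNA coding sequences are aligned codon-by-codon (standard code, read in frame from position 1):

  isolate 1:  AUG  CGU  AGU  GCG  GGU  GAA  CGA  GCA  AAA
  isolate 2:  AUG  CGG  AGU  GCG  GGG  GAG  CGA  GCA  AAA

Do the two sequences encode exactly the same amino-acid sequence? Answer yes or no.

Codon 1: AUG Met / AUG Met — identical.
Codon 2: CGU Arg / CGG Arg — synonymous.
Codon 3: AGU Ser / AGU Ser — identical.
Codon 4: GCG Ala / GCG Ala — identical.
Codon 5: GGU Gly / GGG Gly — synonymous.
Codon 6: GAA Glu / GAG Glu — synonymous.
Codon 7: CGA Arg / CGA Arg — identical.
Codon 8: GCA Ala / GCA Ala — identical.
Codon 9: AAA Lys / AAA Lys — identical.
Nonsynonymous differences: 0 → same protein.

yes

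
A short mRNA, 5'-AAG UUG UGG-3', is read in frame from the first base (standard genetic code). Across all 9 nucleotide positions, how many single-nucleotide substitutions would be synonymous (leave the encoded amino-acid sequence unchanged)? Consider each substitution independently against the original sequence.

3

Codon 1 (AAG, Lys): 1 synonymous substitution.
Codon 2 (UUG, Leu): 2 synonymous substitutions.
Codon 3 (UGG, Trp): 0 synonymous substitutions.
Total: 1 + 2 + 0 = 3.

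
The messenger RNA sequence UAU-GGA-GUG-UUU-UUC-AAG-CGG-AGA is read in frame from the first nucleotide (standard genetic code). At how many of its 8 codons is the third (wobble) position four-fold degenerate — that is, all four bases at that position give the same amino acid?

3

Codon 1 UAU (Tyr): third position 2-fold.
Codon 2 GGA (Gly): third position 4-fold.
Codon 3 GUG (Val): third position 4-fold.
Codon 4 UUU (Phe): third position 2-fold.
Codon 5 UUC (Phe): third position 2-fold.
Codon 6 AAG (Lys): third position 2-fold.
Codon 7 CGG (Arg): third position 4-fold.
Codon 8 AGA (Arg): third position 2-fold.
Four-fold degenerate third positions: 3.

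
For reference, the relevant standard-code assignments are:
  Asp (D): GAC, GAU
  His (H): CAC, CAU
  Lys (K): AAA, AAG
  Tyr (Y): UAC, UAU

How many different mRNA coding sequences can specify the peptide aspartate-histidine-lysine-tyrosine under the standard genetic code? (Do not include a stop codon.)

Asp: 2 codons.
His: 2 codons.
Lys: 2 codons.
Tyr: 2 codons.
2 × 2 × 2 × 2 = 16.

16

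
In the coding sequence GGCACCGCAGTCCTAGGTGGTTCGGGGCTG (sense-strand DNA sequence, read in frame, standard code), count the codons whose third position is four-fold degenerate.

10

Codon 1 GGC (Gly): third position 4-fold.
Codon 2 ACC (Thr): third position 4-fold.
Codon 3 GCA (Ala): third position 4-fold.
Codon 4 GTC (Val): third position 4-fold.
Codon 5 CTA (Leu): third position 4-fold.
Codon 6 GGT (Gly): third position 4-fold.
Codon 7 GGT (Gly): third position 4-fold.
Codon 8 TCG (Ser): third position 4-fold.
Codon 9 GGG (Gly): third position 4-fold.
Codon 10 CTG (Leu): third position 4-fold.
Four-fold degenerate third positions: 10.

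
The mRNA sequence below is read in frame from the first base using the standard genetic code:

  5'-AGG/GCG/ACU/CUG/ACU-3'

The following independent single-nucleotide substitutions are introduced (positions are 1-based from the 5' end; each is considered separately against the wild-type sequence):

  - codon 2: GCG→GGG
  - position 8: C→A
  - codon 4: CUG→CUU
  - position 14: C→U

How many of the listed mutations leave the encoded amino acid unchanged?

Codon 2: GCG (Ala) → GGG (Gly) — missense.
Codon 3: ACU (Thr) → AAU (Asn) — missense.
Codon 4: CUG (Leu) → CUU (Leu) — synonymous.
Codon 5: ACU (Thr) → AUU (Ile) — missense.
Synonymous: 1 of 4.

1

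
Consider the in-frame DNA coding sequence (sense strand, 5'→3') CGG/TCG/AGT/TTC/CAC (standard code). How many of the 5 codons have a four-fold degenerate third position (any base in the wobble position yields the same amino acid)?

2

Codon 1 CGG (Arg): third position 4-fold.
Codon 2 TCG (Ser): third position 4-fold.
Codon 3 AGT (Ser): third position 2-fold.
Codon 4 TTC (Phe): third position 2-fold.
Codon 5 CAC (His): third position 2-fold.
Four-fold degenerate third positions: 2.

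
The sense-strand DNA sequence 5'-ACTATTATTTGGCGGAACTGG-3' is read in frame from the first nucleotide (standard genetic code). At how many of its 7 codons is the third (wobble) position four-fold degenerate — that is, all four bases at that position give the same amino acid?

2

Codon 1 ACT (Thr): third position 4-fold.
Codon 2 ATT (Ile): third position 3-fold.
Codon 3 ATT (Ile): third position 3-fold.
Codon 4 TGG (Trp): third position 1-fold.
Codon 5 CGG (Arg): third position 4-fold.
Codon 6 AAC (Asn): third position 2-fold.
Codon 7 TGG (Trp): third position 1-fold.
Four-fold degenerate third positions: 2.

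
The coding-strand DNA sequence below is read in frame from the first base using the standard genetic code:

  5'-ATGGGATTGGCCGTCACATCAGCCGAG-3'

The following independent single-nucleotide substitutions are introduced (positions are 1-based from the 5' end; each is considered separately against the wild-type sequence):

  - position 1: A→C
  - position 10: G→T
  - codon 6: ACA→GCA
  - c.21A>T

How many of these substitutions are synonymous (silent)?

1

Codon 1: ATG (Met) → CTG (Leu) — missense.
Codon 4: GCC (Ala) → TCC (Ser) — missense.
Codon 6: ACA (Thr) → GCA (Ala) — missense.
Codon 7: TCA (Ser) → TCT (Ser) — synonymous.
Synonymous: 1 of 4.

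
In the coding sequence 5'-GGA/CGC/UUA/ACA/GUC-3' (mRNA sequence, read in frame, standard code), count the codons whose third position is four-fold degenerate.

Codon 1 GGA (Gly): third position 4-fold.
Codon 2 CGC (Arg): third position 4-fold.
Codon 3 UUA (Leu): third position 2-fold.
Codon 4 ACA (Thr): third position 4-fold.
Codon 5 GUC (Val): third position 4-fold.
Four-fold degenerate third positions: 4.

4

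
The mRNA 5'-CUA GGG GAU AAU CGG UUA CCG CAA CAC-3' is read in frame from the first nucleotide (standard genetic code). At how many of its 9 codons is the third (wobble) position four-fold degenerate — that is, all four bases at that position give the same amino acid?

4

Codon 1 CUA (Leu): third position 4-fold.
Codon 2 GGG (Gly): third position 4-fold.
Codon 3 GAU (Asp): third position 2-fold.
Codon 4 AAU (Asn): third position 2-fold.
Codon 5 CGG (Arg): third position 4-fold.
Codon 6 UUA (Leu): third position 2-fold.
Codon 7 CCG (Pro): third position 4-fold.
Codon 8 CAA (Gln): third position 2-fold.
Codon 9 CAC (His): third position 2-fold.
Four-fold degenerate third positions: 4.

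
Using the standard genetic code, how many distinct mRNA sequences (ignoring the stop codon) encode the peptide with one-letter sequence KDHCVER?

768

Lys: 2 codons.
Asp: 2 codons.
His: 2 codons.
Cys: 2 codons.
Val: 4 codons.
Glu: 2 codons.
Arg: 6 codons.
2 × 2 × 2 × 2 × 4 × 2 × 6 = 768.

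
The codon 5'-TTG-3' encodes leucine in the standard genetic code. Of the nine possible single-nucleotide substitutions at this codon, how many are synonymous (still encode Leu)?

2

Position 1: CTG → 1 synonymous.
Position 2: none → 0 synonymous.
Position 3: TTA → 1 synonymous.
Total: 1 + 0 + 1 = 2.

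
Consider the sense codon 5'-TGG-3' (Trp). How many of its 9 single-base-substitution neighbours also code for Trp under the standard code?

Position 1: none → 0 synonymous.
Position 2: none → 0 synonymous.
Position 3: none → 0 synonymous.
Total: 0 + 0 + 0 = 0.

0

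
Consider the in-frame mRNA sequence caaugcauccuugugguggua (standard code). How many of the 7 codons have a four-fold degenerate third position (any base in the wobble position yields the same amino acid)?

Codon 1 CAA (Gln): third position 2-fold.
Codon 2 UGC (Cys): third position 2-fold.
Codon 3 AUC (Ile): third position 3-fold.
Codon 4 CUU (Leu): third position 4-fold.
Codon 5 GUG (Val): third position 4-fold.
Codon 6 GUG (Val): third position 4-fold.
Codon 7 GUA (Val): third position 4-fold.
Four-fold degenerate third positions: 4.

4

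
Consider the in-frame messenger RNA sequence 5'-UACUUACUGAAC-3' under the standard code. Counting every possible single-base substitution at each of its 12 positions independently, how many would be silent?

Codon 1 (UAC, Tyr): 1 synonymous substitution.
Codon 2 (UUA, Leu): 2 synonymous substitutions.
Codon 3 (CUG, Leu): 4 synonymous substitutions.
Codon 4 (AAC, Asn): 1 synonymous substitution.
Total: 1 + 2 + 4 + 1 = 8.

8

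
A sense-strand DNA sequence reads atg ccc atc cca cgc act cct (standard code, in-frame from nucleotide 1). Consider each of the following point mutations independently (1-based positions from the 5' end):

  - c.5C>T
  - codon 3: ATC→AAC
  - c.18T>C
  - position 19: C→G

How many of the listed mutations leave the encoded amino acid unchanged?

1

Codon 2: CCC (Pro) → CTC (Leu) — missense.
Codon 3: ATC (Ile) → AAC (Asn) — missense.
Codon 6: ACT (Thr) → ACC (Thr) — synonymous.
Codon 7: CCT (Pro) → GCT (Ala) — missense.
Synonymous: 1 of 4.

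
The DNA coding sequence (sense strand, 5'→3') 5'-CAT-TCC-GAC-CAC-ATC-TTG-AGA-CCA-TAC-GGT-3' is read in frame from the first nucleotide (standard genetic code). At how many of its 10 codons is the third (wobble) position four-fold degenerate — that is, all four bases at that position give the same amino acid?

Codon 1 CAT (His): third position 2-fold.
Codon 2 TCC (Ser): third position 4-fold.
Codon 3 GAC (Asp): third position 2-fold.
Codon 4 CAC (His): third position 2-fold.
Codon 5 ATC (Ile): third position 3-fold.
Codon 6 TTG (Leu): third position 2-fold.
Codon 7 AGA (Arg): third position 2-fold.
Codon 8 CCA (Pro): third position 4-fold.
Codon 9 TAC (Tyr): third position 2-fold.
Codon 10 GGT (Gly): third position 4-fold.
Four-fold degenerate third positions: 3.

3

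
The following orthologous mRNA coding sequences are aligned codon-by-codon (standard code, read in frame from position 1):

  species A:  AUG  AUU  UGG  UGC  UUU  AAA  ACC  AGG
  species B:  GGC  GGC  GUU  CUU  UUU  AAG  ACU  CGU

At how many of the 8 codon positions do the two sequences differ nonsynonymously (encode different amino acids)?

4

Codon 1: AUG Met / GGC Gly — nonsynonymous.
Codon 2: AUU Ile / GGC Gly — nonsynonymous.
Codon 3: UGG Trp / GUU Val — nonsynonymous.
Codon 4: UGC Cys / CUU Leu — nonsynonymous.
Codon 5: UUU Phe / UUU Phe — identical.
Codon 6: AAA Lys / AAG Lys — synonymous.
Codon 7: ACC Thr / ACU Thr — synonymous.
Codon 8: AGG Arg / CGU Arg — synonymous.
Nonsynonymous differences: 4.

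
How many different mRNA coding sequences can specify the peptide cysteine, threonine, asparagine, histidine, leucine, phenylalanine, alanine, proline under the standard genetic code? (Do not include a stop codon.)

6144

Cys: 2 codons.
Thr: 4 codons.
Asn: 2 codons.
His: 2 codons.
Leu: 6 codons.
Phe: 2 codons.
Ala: 4 codons.
Pro: 4 codons.
2 × 4 × 2 × 2 × 6 × 2 × 4 × 4 = 6144.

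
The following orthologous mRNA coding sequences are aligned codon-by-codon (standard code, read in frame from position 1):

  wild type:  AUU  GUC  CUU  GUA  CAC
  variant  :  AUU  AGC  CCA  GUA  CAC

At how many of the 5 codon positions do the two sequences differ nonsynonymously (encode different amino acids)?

2

Codon 1: AUU Ile / AUU Ile — identical.
Codon 2: GUC Val / AGC Ser — nonsynonymous.
Codon 3: CUU Leu / CCA Pro — nonsynonymous.
Codon 4: GUA Val / GUA Val — identical.
Codon 5: CAC His / CAC His — identical.
Nonsynonymous differences: 2.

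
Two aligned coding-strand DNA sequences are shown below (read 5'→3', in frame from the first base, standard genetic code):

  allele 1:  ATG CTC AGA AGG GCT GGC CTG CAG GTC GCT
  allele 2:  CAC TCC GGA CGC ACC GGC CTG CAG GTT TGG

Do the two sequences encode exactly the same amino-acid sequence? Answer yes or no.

Codon 1: ATG Met / CAC His — nonsynonymous.
Codon 2: CTC Leu / TCC Ser — nonsynonymous.
Codon 3: AGA Arg / GGA Gly — nonsynonymous.
Codon 4: AGG Arg / CGC Arg — synonymous.
Codon 5: GCT Ala / ACC Thr — nonsynonymous.
Codon 6: GGC Gly / GGC Gly — identical.
Codon 7: CTG Leu / CTG Leu — identical.
Codon 8: CAG Gln / CAG Gln — identical.
Codon 9: GTC Val / GTT Val — synonymous.
Codon 10: GCT Ala / TGG Trp — nonsynonymous.
Nonsynonymous differences: 5 → different protein.

no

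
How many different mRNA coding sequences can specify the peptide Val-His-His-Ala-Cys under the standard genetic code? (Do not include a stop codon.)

128

Val: 4 codons.
His: 2 codons.
His: 2 codons.
Ala: 4 codons.
Cys: 2 codons.
4 × 2 × 2 × 4 × 2 = 128.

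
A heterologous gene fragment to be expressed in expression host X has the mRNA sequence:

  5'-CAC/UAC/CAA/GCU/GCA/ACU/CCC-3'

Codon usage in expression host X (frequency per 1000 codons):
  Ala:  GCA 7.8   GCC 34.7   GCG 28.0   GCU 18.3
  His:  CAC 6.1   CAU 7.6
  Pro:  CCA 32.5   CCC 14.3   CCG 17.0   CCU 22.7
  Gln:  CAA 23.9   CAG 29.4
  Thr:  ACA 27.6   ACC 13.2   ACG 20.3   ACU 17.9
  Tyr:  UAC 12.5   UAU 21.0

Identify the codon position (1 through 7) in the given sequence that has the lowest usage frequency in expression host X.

1

Codon 1 CAC (His): 6.1 per 1000.
Codon 2 UAC (Tyr): 12.5 per 1000.
Codon 3 CAA (Gln): 23.9 per 1000.
Codon 4 GCU (Ala): 18.3 per 1000.
Codon 5 GCA (Ala): 7.8 per 1000.
Codon 6 ACU (Thr): 17.9 per 1000.
Codon 7 CCC (Pro): 14.3 per 1000.
Lowest frequency is 6.1 at codon 1.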